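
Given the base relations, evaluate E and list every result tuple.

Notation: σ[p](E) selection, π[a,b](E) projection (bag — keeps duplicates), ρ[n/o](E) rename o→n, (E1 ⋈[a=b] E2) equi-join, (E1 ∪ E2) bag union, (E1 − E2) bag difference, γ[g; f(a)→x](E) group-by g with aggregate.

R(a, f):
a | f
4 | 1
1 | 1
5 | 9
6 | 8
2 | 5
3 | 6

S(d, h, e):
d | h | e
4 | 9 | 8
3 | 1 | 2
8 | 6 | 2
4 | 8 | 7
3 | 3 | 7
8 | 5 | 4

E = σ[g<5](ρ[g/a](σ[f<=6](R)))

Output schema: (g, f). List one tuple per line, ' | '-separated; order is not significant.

Stepwise |·|:
  R → 6
  σ[f<=6](R) → 4
  ρ[g/a](σ[f<=6](R)) → 4
  σ[g<5](ρ[g/a](σ[f<=6](R))) → 4

== RESULT ==
g | f
1 | 1
2 | 5
3 | 6
4 | 1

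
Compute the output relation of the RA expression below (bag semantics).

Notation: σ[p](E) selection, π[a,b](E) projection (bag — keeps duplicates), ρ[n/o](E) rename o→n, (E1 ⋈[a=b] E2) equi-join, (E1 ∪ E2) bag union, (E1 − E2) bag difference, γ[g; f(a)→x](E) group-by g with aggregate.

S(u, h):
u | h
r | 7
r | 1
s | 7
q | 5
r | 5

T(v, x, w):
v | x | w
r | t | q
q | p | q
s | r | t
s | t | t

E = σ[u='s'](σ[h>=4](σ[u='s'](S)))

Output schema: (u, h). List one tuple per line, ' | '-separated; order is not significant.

Row counts bottom-up:
  S → 5
  σ[u='s'](S) → 1
  σ[h>=4](σ[u='s'](S)) → 1
  σ[u='s'](σ[h>=4](σ[u='s'](S))) → 1

== RESULT ==
u | h
s | 7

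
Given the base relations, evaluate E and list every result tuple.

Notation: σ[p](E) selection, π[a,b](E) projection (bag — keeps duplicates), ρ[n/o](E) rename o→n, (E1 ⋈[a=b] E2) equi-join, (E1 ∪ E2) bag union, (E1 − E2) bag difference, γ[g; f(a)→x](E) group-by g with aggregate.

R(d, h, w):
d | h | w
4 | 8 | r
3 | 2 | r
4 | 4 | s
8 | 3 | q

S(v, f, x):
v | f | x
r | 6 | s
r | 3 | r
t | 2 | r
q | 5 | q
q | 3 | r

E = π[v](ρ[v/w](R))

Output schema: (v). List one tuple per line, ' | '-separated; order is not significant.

Row counts bottom-up:
  R → 4
  ρ[v/w](R) → 4
  π[v](ρ[v/w](R)) → 4

== RESULT ==
v
q
r
r
s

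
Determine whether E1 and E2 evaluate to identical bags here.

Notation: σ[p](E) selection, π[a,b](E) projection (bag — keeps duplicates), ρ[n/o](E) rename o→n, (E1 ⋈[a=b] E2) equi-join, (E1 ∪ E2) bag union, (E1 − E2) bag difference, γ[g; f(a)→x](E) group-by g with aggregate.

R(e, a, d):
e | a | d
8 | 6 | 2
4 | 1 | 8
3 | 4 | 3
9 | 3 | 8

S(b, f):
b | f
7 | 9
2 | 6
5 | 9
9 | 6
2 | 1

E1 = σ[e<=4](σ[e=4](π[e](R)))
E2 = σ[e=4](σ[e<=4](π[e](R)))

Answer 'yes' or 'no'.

E1 stepwise |·|:
  R → 4
  π[e](R) → 4
  σ[e=4](π[e](R)) → 1
  σ[e<=4](σ[e=4](π[e](R))) → 1
E2 stepwise |·|:
  R → 4
  π[e](R) → 4
  σ[e<=4](π[e](R)) → 2
  σ[e=4](σ[e<=4](π[e](R))) → 1

E1 and E2 produce the same multiset:
e
4

yes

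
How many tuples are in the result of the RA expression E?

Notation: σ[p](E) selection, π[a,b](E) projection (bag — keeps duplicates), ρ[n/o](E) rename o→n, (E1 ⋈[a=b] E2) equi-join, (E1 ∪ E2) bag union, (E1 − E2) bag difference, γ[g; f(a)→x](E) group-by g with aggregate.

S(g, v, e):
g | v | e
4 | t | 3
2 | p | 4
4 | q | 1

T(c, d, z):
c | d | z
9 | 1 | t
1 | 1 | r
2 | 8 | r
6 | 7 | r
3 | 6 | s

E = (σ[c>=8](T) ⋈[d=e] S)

Subexpression sizes:
  T → 5
  σ[c>=8](T) → 1
  S → 3
  (σ[c>=8](T) ⋈[d=e] S) → 1

|E| = 1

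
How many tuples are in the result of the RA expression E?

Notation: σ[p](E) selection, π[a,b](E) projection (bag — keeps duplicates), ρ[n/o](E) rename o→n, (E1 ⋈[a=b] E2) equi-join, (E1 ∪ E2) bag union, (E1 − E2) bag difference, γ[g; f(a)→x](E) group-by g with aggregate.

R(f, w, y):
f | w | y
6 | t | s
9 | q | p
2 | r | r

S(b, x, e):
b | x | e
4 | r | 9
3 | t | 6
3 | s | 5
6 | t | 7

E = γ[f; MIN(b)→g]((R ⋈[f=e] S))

Subexpression sizes:
  R → 3
  S → 4
  (R ⋈[f=e] S) → 2
  γ[f; MIN(b)→g]((R ⋈[f=e] S)) → 2

|E| = 2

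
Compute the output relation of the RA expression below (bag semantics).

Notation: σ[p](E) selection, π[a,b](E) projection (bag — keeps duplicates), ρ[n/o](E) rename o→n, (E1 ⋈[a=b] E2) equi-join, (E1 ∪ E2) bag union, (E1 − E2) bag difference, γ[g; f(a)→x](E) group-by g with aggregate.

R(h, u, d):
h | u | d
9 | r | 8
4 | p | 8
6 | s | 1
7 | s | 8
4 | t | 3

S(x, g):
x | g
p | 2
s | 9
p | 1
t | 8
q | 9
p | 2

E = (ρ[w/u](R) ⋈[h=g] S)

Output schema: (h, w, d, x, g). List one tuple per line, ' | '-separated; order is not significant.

Per-node cardinality:
  R → 5
  ρ[w/u](R) → 5
  S → 6
  (ρ[w/u](R) ⋈[h=g] S) → 2

== RESULT ==
h | w | d | x | g
9 | r | 8 | q | 9
9 | r | 8 | s | 9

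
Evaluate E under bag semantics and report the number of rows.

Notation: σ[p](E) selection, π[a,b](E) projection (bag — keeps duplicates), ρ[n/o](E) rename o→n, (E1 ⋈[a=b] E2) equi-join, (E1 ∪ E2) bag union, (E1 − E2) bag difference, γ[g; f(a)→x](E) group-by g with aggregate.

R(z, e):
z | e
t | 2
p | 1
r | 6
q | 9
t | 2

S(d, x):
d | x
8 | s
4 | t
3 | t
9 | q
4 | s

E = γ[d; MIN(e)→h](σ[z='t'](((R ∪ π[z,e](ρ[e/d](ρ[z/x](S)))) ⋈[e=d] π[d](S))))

Subexpression sizes:
  R → 5
  S → 5
  ρ[z/x](S) → 5
  ρ[e/d](ρ[z/x](S)) → 5
  π[z,e](ρ[e/d](ρ[z/x](S))) → 5
  (R ∪ π[z,e](ρ[e/d](ρ[z/x](S)))) → 10
  S → 5
  π[d](S) → 5
  ((R ∪ π[z,e](ρ[e/d](ρ[z/x](S)))) ⋈[e=d] π[d](S)) → 8
  σ[z='t'](((R ∪ π[z,e](ρ[e/d](ρ[z/x](S)))) ⋈[e=d] π[d](S))) → 3
  γ[d; MIN(e)→h](σ[z='t'](((R ∪ π[z,e](ρ[e/d](ρ[z/x](S)))) ⋈[e=d] π[d](S)))) → 2

|E| = 2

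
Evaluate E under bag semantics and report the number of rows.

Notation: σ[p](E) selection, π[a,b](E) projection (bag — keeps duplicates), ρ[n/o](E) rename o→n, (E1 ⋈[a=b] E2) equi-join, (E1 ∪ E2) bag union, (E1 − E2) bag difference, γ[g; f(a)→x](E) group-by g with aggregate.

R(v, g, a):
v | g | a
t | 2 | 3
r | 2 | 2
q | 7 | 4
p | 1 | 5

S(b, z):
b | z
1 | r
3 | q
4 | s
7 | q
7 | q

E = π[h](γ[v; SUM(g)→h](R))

Subexpression sizes:
  R → 4
  γ[v; SUM(g)→h](R) → 4
  π[h](γ[v; SUM(g)→h](R)) → 4

|E| = 4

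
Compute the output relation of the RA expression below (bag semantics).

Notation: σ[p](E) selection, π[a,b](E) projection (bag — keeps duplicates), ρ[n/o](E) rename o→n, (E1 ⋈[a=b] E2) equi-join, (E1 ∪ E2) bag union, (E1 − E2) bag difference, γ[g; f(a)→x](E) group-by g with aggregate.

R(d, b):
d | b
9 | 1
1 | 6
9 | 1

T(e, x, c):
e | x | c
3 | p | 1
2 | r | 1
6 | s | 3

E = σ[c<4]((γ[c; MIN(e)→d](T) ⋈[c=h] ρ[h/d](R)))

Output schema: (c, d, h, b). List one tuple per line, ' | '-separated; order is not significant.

Row counts bottom-up:
  T → 3
  γ[c; MIN(e)→d](T) → 2
  R → 3
  ρ[h/d](R) → 3
  (γ[c; MIN(e)→d](T) ⋈[c=h] ρ[h/d](R)) → 1
  σ[c<4]((γ[c; MIN(e)→d](T) ⋈[c=h] ρ[h/d](R))) → 1

== RESULT ==
c | d | h | b
1 | 2 | 1 | 6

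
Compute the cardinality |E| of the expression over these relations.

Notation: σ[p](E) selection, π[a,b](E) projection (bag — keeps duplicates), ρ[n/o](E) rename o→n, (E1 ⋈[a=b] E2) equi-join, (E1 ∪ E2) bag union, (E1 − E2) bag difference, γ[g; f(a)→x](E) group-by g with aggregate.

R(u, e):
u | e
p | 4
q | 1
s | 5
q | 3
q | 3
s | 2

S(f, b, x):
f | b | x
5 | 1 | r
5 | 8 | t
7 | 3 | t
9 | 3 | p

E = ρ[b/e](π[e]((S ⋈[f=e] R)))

Row counts bottom-up:
  S → 4
  R → 6
  (S ⋈[f=e] R) → 2
  π[e]((S ⋈[f=e] R)) → 2
  ρ[b/e](π[e]((S ⋈[f=e] R))) → 2

|E| = 2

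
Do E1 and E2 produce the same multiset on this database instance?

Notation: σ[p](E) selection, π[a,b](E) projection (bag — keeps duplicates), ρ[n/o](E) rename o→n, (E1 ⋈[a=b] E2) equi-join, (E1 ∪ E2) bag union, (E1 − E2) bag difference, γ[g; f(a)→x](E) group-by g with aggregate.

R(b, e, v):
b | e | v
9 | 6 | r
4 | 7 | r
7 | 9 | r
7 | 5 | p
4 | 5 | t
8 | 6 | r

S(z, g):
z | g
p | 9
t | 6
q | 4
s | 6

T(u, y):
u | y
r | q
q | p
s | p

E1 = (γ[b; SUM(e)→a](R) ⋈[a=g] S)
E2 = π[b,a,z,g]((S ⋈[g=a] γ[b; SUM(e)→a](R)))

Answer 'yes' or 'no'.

E1 subexpression sizes:
  R → 6
  γ[b; SUM(e)→a](R) → 4
  S → 4
  (γ[b; SUM(e)→a](R) ⋈[a=g] S) → 4
E2 subexpression sizes:
  S → 4
  R → 6
  γ[b; SUM(e)→a](R) → 4
  (S ⋈[g=a] γ[b; SUM(e)→a](R)) → 4
  π[b,a,z,g]((S ⋈[g=a] γ[b; SUM(e)→a](R))) → 4

E1 and E2 produce the same multiset:
b | a | z | g
8 | 6 | s | 6
8 | 6 | t | 6
9 | 6 | s | 6
9 | 6 | t | 6

yes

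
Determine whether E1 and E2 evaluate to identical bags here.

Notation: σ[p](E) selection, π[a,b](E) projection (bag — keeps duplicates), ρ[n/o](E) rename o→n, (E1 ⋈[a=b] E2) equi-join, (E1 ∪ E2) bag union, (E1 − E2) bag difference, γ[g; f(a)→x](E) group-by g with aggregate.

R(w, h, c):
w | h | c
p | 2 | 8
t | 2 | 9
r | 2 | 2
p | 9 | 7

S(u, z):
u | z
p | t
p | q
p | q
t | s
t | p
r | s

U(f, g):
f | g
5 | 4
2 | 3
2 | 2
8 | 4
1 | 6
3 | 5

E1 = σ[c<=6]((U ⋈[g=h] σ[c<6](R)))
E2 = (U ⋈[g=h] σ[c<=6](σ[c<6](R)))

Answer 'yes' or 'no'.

E1 stepwise |·|:
  U → 6
  R → 4
  σ[c<6](R) → 1
  (U ⋈[g=h] σ[c<6](R)) → 1
  σ[c<=6]((U ⋈[g=h] σ[c<6](R))) → 1
E2 stepwise |·|:
  U → 6
  R → 4
  σ[c<6](R) → 1
  σ[c<=6](σ[c<6](R)) → 1
  (U ⋈[g=h] σ[c<=6](σ[c<6](R))) → 1

E1 and E2 produce the same multiset:
f | g | w | h | c
2 | 2 | r | 2 | 2

yes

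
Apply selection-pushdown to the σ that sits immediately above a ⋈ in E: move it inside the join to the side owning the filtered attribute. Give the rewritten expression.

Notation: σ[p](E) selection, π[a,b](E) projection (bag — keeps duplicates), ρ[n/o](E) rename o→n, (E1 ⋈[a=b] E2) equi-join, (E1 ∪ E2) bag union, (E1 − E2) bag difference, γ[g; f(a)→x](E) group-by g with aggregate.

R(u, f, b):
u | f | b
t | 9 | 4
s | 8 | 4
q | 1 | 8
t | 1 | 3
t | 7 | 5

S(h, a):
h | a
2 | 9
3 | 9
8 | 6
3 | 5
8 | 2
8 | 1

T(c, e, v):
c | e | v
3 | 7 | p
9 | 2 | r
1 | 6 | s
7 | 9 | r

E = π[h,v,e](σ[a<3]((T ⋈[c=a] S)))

σ filters on a, owned by the right side.
E' = π[h,v,e]((T ⋈[c=a] σ[a<3](S)))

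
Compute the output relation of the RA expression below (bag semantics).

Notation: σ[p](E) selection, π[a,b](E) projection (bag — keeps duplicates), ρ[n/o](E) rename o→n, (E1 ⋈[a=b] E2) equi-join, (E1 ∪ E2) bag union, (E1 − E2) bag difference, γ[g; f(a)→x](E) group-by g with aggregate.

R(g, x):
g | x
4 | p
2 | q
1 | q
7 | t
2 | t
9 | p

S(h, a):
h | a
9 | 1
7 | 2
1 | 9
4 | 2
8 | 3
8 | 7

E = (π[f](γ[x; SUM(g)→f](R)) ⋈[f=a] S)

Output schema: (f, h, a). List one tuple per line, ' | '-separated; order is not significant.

Per-node cardinality:
  R → 6
  γ[x; SUM(g)→f](R) → 3
  π[f](γ[x; SUM(g)→f](R)) → 3
  S → 6
  (π[f](γ[x; SUM(g)→f](R)) ⋈[f=a] S) → 2

== RESULT ==
f | h | a
3 | 8 | 3
9 | 1 | 9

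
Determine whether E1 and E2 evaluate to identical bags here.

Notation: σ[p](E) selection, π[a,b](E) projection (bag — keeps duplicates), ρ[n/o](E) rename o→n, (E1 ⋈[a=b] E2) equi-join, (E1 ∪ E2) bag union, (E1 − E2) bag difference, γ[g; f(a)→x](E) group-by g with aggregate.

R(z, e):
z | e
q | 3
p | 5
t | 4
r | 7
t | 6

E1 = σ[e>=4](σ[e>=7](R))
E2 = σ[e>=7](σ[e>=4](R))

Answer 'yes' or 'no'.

E1 subexpression sizes:
  R → 5
  σ[e>=7](R) → 1
  σ[e>=4](σ[e>=7](R)) → 1
E2 subexpression sizes:
  R → 5
  σ[e>=4](R) → 4
  σ[e>=7](σ[e>=4](R)) → 1

E1 and E2 produce the same multiset:
z | e
r | 7

yes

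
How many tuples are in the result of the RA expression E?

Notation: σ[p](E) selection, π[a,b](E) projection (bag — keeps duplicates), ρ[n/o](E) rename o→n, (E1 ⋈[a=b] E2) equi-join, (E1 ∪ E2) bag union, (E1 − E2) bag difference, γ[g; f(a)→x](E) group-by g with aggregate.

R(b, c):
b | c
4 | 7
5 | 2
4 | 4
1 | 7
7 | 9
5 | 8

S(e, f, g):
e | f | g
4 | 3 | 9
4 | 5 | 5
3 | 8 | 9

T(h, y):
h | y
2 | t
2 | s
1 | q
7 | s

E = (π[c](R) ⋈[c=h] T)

Subexpression sizes:
  R → 6
  π[c](R) → 6
  T → 4
  (π[c](R) ⋈[c=h] T) → 4

|E| = 4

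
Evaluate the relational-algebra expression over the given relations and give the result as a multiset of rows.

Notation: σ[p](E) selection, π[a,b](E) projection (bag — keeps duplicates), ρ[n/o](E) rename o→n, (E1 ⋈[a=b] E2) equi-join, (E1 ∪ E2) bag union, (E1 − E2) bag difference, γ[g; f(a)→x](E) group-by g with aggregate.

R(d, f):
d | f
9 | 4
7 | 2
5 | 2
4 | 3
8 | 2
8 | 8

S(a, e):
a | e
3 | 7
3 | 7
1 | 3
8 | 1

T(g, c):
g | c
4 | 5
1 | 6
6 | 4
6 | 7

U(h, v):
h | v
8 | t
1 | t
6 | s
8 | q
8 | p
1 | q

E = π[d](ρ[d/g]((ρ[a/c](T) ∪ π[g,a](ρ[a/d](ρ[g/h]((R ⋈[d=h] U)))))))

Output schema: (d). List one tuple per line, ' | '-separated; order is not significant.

Per-node cardinality:
  T → 4
  ρ[a/c](T) → 4
  R → 6
  U → 6
  (R ⋈[d=h] U) → 6
  ρ[g/h]((R ⋈[d=h] U)) → 6
  ρ[a/d](ρ[g/h]((R ⋈[d=h] U))) → 6
  π[g,a](ρ[a/d](ρ[g/h]((R ⋈[d=h] U)))) → 6
  (ρ[a/c](T) ∪ π[g,a](ρ[a/d](ρ[g/h]((R ⋈[d=h] U))))) → 10
  ρ[d/g]((ρ[a/c](T) ∪ π[g,a](ρ[a/d](ρ[g/h]((R ⋈[d=h] U)))))) → 10
  π[d](ρ[d/g]((ρ[a/c](T) ∪ π[g,a](ρ[a/d](ρ[g/h]((R ⋈[d=h] U))))))) → 10

== RESULT ==
d
1
4
6
6
8
8
8
8
8
8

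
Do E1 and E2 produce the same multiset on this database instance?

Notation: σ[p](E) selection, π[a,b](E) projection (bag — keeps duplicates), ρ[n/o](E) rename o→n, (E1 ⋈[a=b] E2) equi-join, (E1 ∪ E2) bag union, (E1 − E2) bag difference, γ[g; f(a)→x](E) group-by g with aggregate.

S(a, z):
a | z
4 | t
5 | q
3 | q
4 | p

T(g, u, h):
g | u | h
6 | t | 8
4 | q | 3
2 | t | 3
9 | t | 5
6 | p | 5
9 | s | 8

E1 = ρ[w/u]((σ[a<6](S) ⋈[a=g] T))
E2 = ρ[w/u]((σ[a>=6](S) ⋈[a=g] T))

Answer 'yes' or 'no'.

E1 per-node cardinality:
  S → 4
  σ[a<6](S) → 4
  T → 6
  (σ[a<6](S) ⋈[a=g] T) → 2
  ρ[w/u]((σ[a<6](S) ⋈[a=g] T)) → 2
E2 per-node cardinality:
  S → 4
  σ[a>=6](S) → 0
  T → 6
  (σ[a>=6](S) ⋈[a=g] T) → 0
  ρ[w/u]((σ[a>=6](S) ⋈[a=g] T)) → 0

E1 result:
a | z | g | w | h
4 | p | 4 | q | 3
4 | t | 4 | q | 3
E2 result:
a | z | g | w | h
(0 rows)
Witness: (4, 't', 4, 'q', 3) appears 1× in E1 but 0× in E2.

no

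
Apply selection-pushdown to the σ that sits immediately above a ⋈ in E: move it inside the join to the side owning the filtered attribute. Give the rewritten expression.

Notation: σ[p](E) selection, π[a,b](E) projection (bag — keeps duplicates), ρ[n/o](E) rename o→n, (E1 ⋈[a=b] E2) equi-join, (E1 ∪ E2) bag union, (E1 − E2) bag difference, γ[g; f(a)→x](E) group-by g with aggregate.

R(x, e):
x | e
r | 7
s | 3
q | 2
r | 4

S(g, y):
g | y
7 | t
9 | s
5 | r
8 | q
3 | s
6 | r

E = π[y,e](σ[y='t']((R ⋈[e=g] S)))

σ filters on y, owned by the right side.
E' = π[y,e]((R ⋈[e=g] σ[y='t'](S)))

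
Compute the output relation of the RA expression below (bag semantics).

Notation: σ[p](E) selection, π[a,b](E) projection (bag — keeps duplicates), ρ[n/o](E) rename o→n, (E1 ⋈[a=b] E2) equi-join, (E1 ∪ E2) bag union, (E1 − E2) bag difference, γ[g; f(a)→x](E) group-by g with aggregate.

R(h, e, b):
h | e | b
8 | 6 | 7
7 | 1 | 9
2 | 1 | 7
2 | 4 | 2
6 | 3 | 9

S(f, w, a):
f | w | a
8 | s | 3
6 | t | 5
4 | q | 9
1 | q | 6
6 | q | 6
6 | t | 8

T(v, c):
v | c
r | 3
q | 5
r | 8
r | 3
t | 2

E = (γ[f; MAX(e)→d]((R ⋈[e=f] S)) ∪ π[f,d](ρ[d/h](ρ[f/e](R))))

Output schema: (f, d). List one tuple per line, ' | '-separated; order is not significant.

Row counts bottom-up:
  R → 5
  S → 6
  (R ⋈[e=f] S) → 6
  γ[f; MAX(e)→d]((R ⋈[e=f] S)) → 3
  R → 5
  ρ[f/e](R) → 5
  ρ[d/h](ρ[f/e](R)) → 5
  π[f,d](ρ[d/h](ρ[f/e](R))) → 5
  (γ[f; MAX(e)→d]((R ⋈[e=f] S)) ∪ π[f,d](ρ[d/h](ρ[f/e](R)))) → 8

== RESULT ==
f | d
1 | 1
1 | 2
1 | 7
3 | 6
4 | 2
4 | 4
6 | 6
6 | 8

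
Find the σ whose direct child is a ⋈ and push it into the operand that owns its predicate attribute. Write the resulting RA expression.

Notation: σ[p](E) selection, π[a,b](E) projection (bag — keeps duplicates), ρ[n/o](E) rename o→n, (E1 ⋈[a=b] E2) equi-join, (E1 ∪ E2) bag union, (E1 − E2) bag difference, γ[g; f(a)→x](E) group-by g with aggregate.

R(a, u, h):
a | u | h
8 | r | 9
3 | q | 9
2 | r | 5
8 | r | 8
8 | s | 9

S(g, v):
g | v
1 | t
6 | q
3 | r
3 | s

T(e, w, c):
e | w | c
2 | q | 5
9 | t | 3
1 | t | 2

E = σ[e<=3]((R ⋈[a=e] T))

σ filters on e, owned by the right side.
E' = (R ⋈[a=e] σ[e<=3](T))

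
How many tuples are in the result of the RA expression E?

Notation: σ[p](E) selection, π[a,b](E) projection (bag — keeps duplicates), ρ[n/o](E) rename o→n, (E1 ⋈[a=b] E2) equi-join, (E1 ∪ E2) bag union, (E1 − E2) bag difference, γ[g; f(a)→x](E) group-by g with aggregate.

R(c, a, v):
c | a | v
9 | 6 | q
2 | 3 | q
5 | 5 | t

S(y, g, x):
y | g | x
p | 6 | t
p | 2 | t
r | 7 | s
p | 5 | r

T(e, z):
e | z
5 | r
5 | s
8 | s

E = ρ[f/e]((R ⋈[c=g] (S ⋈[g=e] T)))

Row counts bottom-up:
  R → 3
  S → 4
  T → 3
  (S ⋈[g=e] T) → 2
  (R ⋈[c=g] (S ⋈[g=e] T)) → 2
  ρ[f/e]((R ⋈[c=g] (S ⋈[g=e] T))) → 2

|E| = 2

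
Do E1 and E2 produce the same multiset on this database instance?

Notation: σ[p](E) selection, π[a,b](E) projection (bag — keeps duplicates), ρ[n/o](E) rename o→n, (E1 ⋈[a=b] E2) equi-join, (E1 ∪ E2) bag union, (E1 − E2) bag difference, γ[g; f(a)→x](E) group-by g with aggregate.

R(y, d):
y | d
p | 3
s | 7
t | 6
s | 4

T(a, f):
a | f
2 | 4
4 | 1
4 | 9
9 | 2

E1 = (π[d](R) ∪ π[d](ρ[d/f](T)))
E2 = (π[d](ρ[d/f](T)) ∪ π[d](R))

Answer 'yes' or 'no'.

E1 row counts bottom-up:
  R → 4
  π[d](R) → 4
  T → 4
  ρ[d/f](T) → 4
  π[d](ρ[d/f](T)) → 4
  (π[d](R) ∪ π[d](ρ[d/f](T))) → 8
E2 row counts bottom-up:
  T → 4
  ρ[d/f](T) → 4
  π[d](ρ[d/f](T)) → 4
  R → 4
  π[d](R) → 4
  (π[d](ρ[d/f](T)) ∪ π[d](R)) → 8

E1 and E2 produce the same multiset:
d
1
2
3
4
4
6
7
9

yes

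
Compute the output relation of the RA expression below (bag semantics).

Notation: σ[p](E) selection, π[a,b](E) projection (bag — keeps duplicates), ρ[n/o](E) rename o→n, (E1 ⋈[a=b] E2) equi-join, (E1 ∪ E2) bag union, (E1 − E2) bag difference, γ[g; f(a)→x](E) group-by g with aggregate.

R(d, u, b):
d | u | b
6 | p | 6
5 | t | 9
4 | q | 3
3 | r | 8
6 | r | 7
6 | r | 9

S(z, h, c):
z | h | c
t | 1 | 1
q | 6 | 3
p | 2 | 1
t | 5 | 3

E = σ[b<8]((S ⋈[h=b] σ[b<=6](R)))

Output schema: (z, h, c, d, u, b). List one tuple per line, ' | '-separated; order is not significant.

Per-node cardinality:
  S → 4
  R → 6
  σ[b<=6](R) → 2
  (S ⋈[h=b] σ[b<=6](R)) → 1
  σ[b<8]((S ⋈[h=b] σ[b<=6](R))) → 1

== RESULT ==
z | h | c | d | u | b
q | 6 | 3 | 6 | p | 6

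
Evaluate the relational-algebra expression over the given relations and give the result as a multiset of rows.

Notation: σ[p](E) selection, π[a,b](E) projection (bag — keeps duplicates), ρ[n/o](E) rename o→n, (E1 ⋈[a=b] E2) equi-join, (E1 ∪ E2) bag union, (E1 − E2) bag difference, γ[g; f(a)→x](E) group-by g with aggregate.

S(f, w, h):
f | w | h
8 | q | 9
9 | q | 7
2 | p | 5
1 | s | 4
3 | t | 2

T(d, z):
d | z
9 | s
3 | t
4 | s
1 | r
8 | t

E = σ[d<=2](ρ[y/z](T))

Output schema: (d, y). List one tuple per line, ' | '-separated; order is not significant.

Subexpression sizes:
  T → 5
  ρ[y/z](T) → 5
  σ[d<=2](ρ[y/z](T)) → 1

== RESULT ==
d | y
1 | r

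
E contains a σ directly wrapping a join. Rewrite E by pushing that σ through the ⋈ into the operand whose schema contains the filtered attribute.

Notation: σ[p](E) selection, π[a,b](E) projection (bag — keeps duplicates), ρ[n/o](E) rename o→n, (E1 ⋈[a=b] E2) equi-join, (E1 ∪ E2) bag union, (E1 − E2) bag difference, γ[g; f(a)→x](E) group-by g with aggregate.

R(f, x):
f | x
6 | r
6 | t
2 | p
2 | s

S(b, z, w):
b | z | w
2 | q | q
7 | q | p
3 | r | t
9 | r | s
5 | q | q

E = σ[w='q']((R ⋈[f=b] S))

σ filters on w, owned by the right side.
E' = (R ⋈[f=b] σ[w='q'](S))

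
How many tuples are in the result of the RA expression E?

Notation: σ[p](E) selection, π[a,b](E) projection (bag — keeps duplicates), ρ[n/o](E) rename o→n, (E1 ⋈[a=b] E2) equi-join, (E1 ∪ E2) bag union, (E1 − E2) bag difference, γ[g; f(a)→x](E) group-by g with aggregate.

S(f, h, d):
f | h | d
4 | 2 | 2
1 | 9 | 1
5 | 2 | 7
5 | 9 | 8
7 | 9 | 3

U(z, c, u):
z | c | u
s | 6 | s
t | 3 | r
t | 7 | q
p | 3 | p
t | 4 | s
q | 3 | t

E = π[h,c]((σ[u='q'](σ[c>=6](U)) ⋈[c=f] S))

Stepwise |·|:
  U → 6
  σ[c>=6](U) → 2
  σ[u='q'](σ[c>=6](U)) → 1
  S → 5
  (σ[u='q'](σ[c>=6](U)) ⋈[c=f] S) → 1
  π[h,c]((σ[u='q'](σ[c>=6](U)) ⋈[c=f] S)) → 1

|E| = 1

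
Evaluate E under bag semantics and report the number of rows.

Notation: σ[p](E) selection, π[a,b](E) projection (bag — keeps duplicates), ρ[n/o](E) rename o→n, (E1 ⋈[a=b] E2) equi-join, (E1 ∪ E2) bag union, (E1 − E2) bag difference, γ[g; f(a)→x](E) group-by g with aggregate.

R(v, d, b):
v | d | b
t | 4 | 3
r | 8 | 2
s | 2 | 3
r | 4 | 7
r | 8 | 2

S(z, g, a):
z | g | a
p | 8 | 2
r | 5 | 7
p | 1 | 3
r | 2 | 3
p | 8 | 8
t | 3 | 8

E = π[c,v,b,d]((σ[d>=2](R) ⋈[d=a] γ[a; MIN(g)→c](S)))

Stepwise |·|:
  R → 5
  σ[d>=2](R) → 5
  S → 6
  γ[a; MIN(g)→c](S) → 4
  (σ[d>=2](R) ⋈[d=a] γ[a; MIN(g)→c](S)) → 3
  π[c,v,b,d]((σ[d>=2](R) ⋈[d=a] γ[a; MIN(g)→c](S))) → 3

|E| = 3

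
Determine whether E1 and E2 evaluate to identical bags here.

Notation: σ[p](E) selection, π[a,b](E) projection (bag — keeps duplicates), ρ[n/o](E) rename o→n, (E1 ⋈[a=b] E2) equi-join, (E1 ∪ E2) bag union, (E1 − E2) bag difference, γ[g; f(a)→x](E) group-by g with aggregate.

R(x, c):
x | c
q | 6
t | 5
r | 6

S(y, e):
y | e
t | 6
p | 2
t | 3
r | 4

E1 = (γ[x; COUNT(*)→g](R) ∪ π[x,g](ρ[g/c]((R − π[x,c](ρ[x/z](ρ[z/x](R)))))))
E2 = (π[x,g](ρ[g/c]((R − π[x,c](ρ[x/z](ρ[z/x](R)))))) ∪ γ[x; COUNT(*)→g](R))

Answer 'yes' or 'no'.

E1 subexpression sizes:
  R → 3
  γ[x; COUNT(*)→g](R) → 3
  R → 3
  R → 3
  ρ[z/x](R) → 3
  ρ[x/z](ρ[z/x](R)) → 3
  π[x,c](ρ[x/z](ρ[z/x](R))) → 3
  (R − π[x,c](ρ[x/z](ρ[z/x](R)))) → 0
  ρ[g/c]((R − π[x,c](ρ[x/z](ρ[z/x](R))))) → 0
  π[x,g](ρ[g/c]((R − π[x,c](ρ[x/z](ρ[z/x](R)))))) → 0
  (γ[x; COUNT(*)→g](R) ∪ π[x,g](ρ[g/c]((R − π[x,c](ρ[x/z](ρ[z/x](R))))))) → 3
E2 subexpression sizes:
  R → 3
  R → 3
  ρ[z/x](R) → 3
  ρ[x/z](ρ[z/x](R)) → 3
  π[x,c](ρ[x/z](ρ[z/x](R))) → 3
  (R − π[x,c](ρ[x/z](ρ[z/x](R)))) → 0
  ρ[g/c]((R − π[x,c](ρ[x/z](ρ[z/x](R))))) → 0
  π[x,g](ρ[g/c]((R − π[x,c](ρ[x/z](ρ[z/x](R)))))) → 0
  R → 3
  γ[x; COUNT(*)→g](R) → 3
  (π[x,g](ρ[g/c]((R − π[x,c](ρ[x/z](ρ[z/x](R)))))) ∪ γ[x; COUNT(*)→g](R)) → 3

E1 and E2 produce the same multiset:
x | g
q | 1
r | 1
t | 1

yes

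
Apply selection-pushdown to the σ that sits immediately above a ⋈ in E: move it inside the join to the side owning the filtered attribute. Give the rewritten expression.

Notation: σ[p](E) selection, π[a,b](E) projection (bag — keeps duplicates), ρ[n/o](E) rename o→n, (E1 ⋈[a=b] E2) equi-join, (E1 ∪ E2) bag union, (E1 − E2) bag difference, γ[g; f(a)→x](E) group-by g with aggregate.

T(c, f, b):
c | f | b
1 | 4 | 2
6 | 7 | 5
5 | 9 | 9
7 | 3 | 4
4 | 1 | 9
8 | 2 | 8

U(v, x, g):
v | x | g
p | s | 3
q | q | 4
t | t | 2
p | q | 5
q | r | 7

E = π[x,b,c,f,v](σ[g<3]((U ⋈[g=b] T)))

σ filters on g, owned by the left side.
E' = π[x,b,c,f,v]((σ[g<3](U) ⋈[g=b] T))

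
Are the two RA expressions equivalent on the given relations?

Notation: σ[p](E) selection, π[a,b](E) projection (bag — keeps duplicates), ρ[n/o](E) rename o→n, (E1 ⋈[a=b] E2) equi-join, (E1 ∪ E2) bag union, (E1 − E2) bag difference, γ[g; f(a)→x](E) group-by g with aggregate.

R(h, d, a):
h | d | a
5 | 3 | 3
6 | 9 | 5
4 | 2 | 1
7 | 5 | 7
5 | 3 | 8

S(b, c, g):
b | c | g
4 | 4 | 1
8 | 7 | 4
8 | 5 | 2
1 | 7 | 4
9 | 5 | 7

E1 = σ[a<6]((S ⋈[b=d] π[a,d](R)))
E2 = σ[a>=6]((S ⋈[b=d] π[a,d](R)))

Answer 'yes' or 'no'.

E1 subexpression sizes:
  S → 5
  R → 5
  π[a,d](R) → 5
  (S ⋈[b=d] π[a,d](R)) → 1
  σ[a<6]((S ⋈[b=d] π[a,d](R))) → 1
E2 subexpression sizes:
  S → 5
  R → 5
  π[a,d](R) → 5
  (S ⋈[b=d] π[a,d](R)) → 1
  σ[a>=6]((S ⋈[b=d] π[a,d](R))) → 0

E1 result:
b | c | g | a | d
9 | 5 | 7 | 5 | 9
E2 result:
b | c | g | a | d
(0 rows)
Witness: (9, 5, 7, 5, 9) appears 1× in E1 but 0× in E2.

no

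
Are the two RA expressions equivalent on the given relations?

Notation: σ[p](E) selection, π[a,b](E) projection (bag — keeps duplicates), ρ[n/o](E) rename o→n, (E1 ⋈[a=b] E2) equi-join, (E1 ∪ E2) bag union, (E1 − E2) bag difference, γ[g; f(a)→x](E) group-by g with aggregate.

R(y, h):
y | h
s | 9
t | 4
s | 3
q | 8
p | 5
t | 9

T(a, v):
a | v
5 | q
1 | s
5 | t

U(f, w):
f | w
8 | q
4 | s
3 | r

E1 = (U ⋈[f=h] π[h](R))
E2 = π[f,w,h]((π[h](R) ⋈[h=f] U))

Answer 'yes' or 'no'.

E1 stepwise |·|:
  U → 3
  R → 6
  π[h](R) → 6
  (U ⋈[f=h] π[h](R)) → 3
E2 stepwise |·|:
  R → 6
  π[h](R) → 6
  U → 3
  (π[h](R) ⋈[h=f] U) → 3
  π[f,w,h]((π[h](R) ⋈[h=f] U)) → 3

E1 and E2 produce the same multiset:
f | w | h
3 | r | 3
4 | s | 4
8 | q | 8

yes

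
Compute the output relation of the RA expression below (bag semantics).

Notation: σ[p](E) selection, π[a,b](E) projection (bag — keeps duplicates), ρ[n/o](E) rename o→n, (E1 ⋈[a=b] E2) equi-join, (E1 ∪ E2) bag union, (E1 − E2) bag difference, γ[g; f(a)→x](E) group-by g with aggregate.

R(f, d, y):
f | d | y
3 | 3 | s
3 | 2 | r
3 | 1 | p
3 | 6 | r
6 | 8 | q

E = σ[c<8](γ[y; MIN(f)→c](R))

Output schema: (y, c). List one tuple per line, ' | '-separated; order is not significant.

Per-node cardinality:
  R → 5
  γ[y; MIN(f)→c](R) → 4
  σ[c<8](γ[y; MIN(f)→c](R)) → 4

== RESULT ==
y | c
p | 3
q | 6
r | 3
s | 3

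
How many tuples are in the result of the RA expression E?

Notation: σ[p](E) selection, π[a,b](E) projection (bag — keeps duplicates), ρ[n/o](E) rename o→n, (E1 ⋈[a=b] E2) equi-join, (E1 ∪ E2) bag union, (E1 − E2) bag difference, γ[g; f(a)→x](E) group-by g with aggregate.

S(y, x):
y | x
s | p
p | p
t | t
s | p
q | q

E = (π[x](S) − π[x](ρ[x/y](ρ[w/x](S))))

Stepwise |·|:
  S → 5
  π[x](S) → 5
  S → 5
  ρ[w/x](S) → 5
  ρ[x/y](ρ[w/x](S)) → 5
  π[x](ρ[x/y](ρ[w/x](S))) → 5
  (π[x](S) − π[x](ρ[x/y](ρ[w/x](S)))) → 2

|E| = 2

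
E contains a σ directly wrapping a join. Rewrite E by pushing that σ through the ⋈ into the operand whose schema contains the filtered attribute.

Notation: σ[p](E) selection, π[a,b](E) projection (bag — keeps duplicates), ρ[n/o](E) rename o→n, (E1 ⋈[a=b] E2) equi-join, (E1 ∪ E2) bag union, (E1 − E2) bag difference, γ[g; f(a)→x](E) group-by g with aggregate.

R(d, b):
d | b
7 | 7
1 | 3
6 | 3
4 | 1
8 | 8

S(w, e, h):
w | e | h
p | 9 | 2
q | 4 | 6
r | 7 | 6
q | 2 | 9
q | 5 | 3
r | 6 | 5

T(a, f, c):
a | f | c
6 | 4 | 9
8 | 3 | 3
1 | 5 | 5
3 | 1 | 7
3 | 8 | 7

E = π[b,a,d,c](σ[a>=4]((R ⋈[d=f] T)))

σ filters on a, owned by the right side.
E' = π[b,a,d,c]((R ⋈[d=f] σ[a>=4](T)))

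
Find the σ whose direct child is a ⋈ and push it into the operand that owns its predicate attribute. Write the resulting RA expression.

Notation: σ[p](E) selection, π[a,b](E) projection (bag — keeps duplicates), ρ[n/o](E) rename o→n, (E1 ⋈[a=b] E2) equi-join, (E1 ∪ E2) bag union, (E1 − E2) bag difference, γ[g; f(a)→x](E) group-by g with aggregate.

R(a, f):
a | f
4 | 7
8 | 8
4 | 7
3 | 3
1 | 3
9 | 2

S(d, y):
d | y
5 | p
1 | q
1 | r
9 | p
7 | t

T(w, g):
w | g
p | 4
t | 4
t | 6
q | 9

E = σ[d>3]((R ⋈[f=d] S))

σ filters on d, owned by the right side.
E' = (R ⋈[f=d] σ[d>3](S))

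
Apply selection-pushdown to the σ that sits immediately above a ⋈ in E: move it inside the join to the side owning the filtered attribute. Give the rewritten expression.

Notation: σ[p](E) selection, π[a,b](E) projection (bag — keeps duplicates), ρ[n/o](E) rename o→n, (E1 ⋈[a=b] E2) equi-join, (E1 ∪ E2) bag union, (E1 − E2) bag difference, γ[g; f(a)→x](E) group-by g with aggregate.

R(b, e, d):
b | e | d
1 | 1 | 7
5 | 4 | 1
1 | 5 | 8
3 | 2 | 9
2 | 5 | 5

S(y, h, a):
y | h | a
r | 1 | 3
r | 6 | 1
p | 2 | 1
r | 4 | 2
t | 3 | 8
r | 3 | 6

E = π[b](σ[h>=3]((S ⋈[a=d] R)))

σ filters on h, owned by the left side.
E' = π[b]((σ[h>=3](S) ⋈[a=d] R))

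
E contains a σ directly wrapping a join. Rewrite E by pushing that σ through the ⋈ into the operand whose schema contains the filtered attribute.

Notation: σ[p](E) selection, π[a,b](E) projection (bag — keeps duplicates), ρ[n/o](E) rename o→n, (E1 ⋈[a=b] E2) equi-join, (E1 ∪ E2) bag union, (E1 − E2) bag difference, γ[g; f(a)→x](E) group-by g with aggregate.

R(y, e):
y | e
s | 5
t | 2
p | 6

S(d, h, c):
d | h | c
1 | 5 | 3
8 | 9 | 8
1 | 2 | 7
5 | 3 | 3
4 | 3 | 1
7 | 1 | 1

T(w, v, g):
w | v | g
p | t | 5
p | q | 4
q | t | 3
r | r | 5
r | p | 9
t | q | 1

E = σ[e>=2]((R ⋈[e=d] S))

σ filters on e, owned by the left side.
E' = (σ[e>=2](R) ⋈[e=d] S)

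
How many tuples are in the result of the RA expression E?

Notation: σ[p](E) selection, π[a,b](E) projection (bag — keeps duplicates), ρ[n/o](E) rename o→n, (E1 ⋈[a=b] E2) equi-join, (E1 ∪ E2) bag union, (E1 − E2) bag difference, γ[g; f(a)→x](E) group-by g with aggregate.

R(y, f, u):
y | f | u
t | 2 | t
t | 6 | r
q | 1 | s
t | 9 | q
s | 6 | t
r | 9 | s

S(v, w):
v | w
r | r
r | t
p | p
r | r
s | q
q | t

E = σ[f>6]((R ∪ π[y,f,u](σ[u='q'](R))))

Row counts bottom-up:
  R → 6
  R → 6
  σ[u='q'](R) → 1
  π[y,f,u](σ[u='q'](R)) → 1
  (R ∪ π[y,f,u](σ[u='q'](R))) → 7
  σ[f>6]((R ∪ π[y,f,u](σ[u='q'](R)))) → 3

|E| = 3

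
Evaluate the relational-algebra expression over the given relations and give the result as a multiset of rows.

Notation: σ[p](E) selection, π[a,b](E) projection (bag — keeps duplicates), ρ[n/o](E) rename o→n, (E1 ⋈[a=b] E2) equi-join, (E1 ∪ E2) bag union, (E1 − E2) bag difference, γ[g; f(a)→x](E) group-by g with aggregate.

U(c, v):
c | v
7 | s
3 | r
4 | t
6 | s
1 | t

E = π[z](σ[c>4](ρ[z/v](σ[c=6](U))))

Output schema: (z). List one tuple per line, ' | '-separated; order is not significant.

Row counts bottom-up:
  U → 5
  σ[c=6](U) → 1
  ρ[z/v](σ[c=6](U)) → 1
  σ[c>4](ρ[z/v](σ[c=6](U))) → 1
  π[z](σ[c>4](ρ[z/v](σ[c=6](U)))) → 1

== RESULT ==
z
s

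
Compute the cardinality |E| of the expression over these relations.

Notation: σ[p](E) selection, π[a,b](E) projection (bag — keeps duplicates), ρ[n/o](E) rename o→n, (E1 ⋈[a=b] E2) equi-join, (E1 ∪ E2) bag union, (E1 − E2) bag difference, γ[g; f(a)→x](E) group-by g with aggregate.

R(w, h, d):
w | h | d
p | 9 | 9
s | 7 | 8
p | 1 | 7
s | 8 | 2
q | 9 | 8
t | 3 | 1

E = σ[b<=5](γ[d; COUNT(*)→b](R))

Subexpression sizes:
  R → 6
  γ[d; COUNT(*)→b](R) → 5
  σ[b<=5](γ[d; COUNT(*)→b](R)) → 5

|E| = 5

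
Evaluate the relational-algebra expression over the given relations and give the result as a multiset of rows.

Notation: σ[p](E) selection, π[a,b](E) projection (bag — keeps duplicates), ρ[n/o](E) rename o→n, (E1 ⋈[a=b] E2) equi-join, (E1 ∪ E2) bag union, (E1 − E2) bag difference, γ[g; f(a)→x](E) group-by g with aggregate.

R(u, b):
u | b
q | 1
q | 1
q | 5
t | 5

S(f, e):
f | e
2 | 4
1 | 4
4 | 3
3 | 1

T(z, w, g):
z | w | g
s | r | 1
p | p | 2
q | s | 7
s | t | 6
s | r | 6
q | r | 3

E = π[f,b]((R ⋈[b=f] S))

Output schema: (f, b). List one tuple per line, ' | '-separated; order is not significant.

Subexpression sizes:
  R → 4
  S → 4
  (R ⋈[b=f] S) → 2
  π[f,b]((R ⋈[b=f] S)) → 2

== RESULT ==
f | b
1 | 1
1 | 1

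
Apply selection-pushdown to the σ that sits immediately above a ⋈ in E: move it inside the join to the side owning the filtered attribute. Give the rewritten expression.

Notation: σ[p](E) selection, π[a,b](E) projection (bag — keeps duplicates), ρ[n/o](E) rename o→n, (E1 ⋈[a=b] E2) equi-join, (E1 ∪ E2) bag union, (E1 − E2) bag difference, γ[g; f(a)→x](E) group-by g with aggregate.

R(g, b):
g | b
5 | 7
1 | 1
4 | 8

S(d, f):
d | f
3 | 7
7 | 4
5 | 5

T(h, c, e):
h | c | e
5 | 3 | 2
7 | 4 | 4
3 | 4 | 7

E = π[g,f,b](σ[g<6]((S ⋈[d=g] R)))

σ filters on g, owned by the right side.
E' = π[g,f,b]((S ⋈[d=g] σ[g<6](R)))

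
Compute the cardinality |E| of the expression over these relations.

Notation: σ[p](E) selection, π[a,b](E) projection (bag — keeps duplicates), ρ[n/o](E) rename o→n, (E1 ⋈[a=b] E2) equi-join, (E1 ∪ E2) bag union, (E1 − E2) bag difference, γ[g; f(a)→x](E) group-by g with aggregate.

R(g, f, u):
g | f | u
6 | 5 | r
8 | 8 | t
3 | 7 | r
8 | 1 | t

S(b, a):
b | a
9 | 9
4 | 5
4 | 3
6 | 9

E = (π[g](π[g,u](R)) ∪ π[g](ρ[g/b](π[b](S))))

Subexpression sizes:
  R → 4
  π[g,u](R) → 4
  π[g](π[g,u](R)) → 4
  S → 4
  π[b](S) → 4
  ρ[g/b](π[b](S)) → 4
  π[g](ρ[g/b](π[b](S))) → 4
  (π[g](π[g,u](R)) ∪ π[g](ρ[g/b](π[b](S)))) → 8

|E| = 8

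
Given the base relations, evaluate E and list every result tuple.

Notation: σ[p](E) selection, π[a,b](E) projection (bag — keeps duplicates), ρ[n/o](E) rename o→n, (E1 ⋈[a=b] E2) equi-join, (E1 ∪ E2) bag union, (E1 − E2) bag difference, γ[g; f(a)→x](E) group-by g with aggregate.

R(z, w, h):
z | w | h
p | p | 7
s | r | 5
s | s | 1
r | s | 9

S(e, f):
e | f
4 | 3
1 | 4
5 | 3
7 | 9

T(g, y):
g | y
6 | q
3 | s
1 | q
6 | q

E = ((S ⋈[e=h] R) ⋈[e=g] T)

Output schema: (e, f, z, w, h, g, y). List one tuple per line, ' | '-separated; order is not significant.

Subexpression sizes:
  S → 4
  R → 4
  (S ⋈[e=h] R) → 3
  T → 4
  ((S ⋈[e=h] R) ⋈[e=g] T) → 1

== RESULT ==
e | f | z | w | h | g | y
1 | 4 | s | s | 1 | 1 | q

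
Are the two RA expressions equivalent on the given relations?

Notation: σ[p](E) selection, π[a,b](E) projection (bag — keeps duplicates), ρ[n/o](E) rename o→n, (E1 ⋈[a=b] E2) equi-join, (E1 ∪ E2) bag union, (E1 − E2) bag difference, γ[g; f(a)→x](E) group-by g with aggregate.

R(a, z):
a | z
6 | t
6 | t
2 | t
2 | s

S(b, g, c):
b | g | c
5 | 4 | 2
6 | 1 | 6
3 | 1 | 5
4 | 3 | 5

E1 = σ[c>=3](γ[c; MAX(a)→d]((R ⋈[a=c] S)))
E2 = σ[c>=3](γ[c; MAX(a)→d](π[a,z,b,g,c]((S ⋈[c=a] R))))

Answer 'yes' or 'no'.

E1 subexpression sizes:
  R → 4
  S → 4
  (R ⋈[a=c] S) → 4
  γ[c; MAX(a)→d]((R ⋈[a=c] S)) → 2
  σ[c>=3](γ[c; MAX(a)→d]((R ⋈[a=c] S))) → 1
E2 subexpression sizes:
  S → 4
  R → 4
  (S ⋈[c=a] R) → 4
  π[a,z,b,g,c]((S ⋈[c=a] R)) → 4
  γ[c; MAX(a)→d](π[a,z,b,g,c]((S ⋈[c=a] R))) → 2
  σ[c>=3](γ[c; MAX(a)→d](π[a,z,b,g,c]((S ⋈[c=a] R)))) → 1

E1 and E2 produce the same multiset:
c | d
6 | 6

yes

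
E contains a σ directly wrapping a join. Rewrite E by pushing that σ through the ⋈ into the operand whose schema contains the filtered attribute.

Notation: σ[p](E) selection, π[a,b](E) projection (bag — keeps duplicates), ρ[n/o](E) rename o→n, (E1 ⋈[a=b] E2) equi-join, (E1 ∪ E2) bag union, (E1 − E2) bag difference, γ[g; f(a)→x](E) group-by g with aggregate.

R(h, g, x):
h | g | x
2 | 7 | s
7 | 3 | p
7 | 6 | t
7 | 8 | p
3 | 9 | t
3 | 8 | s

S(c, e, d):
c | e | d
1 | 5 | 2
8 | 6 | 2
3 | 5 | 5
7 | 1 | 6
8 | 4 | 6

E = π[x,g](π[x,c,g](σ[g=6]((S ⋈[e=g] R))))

σ filters on g, owned by the right side.
E' = π[x,g](π[x,c,g]((S ⋈[e=g] σ[g=6](R))))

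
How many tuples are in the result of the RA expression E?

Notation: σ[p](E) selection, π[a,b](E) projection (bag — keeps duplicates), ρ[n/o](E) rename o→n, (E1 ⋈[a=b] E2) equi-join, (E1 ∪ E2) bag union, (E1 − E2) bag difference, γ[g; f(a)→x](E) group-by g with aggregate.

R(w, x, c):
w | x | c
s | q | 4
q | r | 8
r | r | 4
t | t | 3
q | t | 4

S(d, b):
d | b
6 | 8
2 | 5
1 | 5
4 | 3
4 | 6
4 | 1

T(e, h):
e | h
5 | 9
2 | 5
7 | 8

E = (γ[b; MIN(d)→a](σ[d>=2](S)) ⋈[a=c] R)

Stepwise |·|:
  S → 6
  σ[d>=2](S) → 5
  γ[b; MIN(d)→a](σ[d>=2](S)) → 5
  R → 5
  (γ[b; MIN(d)→a](σ[d>=2](S)) ⋈[a=c] R) → 9

|E| = 9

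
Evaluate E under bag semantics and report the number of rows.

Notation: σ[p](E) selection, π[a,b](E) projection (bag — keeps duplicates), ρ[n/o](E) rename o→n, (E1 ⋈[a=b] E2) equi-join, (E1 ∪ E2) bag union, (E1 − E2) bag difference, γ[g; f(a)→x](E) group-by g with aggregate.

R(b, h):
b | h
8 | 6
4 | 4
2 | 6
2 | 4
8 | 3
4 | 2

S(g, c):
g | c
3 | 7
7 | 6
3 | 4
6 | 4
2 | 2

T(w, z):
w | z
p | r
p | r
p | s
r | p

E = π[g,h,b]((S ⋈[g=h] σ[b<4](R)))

Subexpression sizes:
  S → 5
  R → 6
  σ[b<4](R) → 2
  (S ⋈[g=h] σ[b<4](R)) → 1
  π[g,h,b]((S ⋈[g=h] σ[b<4](R))) → 1

|E| = 1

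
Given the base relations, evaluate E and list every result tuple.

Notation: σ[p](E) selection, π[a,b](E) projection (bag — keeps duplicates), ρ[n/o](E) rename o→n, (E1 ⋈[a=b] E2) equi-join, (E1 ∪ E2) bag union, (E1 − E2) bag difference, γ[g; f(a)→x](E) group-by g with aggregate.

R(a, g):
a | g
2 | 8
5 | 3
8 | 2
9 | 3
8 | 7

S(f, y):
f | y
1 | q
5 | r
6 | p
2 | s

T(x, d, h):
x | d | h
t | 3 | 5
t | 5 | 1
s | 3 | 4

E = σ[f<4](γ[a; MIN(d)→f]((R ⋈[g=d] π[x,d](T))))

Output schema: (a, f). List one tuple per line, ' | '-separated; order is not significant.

Subexpression sizes:
  R → 5
  T → 3
  π[x,d](T) → 3
  (R ⋈[g=d] π[x,d](T)) → 4
  γ[a; MIN(d)→f]((R ⋈[g=d] π[x,d](T))) → 2
  σ[f<4](γ[a; MIN(d)→f]((R ⋈[g=d] π[x,d](T)))) → 2

== RESULT ==
a | f
5 | 3
9 | 3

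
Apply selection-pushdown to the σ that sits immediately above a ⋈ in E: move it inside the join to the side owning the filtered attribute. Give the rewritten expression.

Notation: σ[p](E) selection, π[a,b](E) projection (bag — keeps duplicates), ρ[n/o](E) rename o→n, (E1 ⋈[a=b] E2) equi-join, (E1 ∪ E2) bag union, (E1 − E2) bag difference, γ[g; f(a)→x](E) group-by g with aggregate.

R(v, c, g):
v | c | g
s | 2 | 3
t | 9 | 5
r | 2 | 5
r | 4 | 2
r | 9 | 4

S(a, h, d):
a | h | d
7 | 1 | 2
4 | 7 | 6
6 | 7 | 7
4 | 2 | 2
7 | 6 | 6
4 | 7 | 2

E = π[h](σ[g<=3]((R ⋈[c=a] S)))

σ filters on g, owned by the left side.
E' = π[h]((σ[g<=3](R) ⋈[c=a] S))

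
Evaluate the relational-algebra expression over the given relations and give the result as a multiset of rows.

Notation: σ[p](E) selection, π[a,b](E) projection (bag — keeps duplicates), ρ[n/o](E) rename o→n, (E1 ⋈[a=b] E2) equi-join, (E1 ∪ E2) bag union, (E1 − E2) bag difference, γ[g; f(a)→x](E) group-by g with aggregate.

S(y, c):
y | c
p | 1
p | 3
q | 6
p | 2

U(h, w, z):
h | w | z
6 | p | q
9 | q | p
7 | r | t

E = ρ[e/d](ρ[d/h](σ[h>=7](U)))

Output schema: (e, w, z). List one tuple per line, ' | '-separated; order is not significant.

Row counts bottom-up:
  U → 3
  σ[h>=7](U) → 2
  ρ[d/h](σ[h>=7](U)) → 2
  ρ[e/d](ρ[d/h](σ[h>=7](U))) → 2

== RESULT ==
e | w | z
7 | r | t
9 | q | p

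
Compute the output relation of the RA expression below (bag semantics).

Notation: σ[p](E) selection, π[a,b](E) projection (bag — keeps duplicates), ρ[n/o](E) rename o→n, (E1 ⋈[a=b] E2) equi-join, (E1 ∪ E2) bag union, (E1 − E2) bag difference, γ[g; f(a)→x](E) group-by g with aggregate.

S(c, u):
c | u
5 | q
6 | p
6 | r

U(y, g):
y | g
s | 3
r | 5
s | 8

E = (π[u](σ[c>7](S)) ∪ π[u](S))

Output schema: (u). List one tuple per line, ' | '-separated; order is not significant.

Row counts bottom-up:
  S → 3
  σ[c>7](S) → 0
  π[u](σ[c>7](S)) → 0
  S → 3
  π[u](S) → 3
  (π[u](σ[c>7](S)) ∪ π[u](S)) → 3

== RESULT ==
u
p
q
r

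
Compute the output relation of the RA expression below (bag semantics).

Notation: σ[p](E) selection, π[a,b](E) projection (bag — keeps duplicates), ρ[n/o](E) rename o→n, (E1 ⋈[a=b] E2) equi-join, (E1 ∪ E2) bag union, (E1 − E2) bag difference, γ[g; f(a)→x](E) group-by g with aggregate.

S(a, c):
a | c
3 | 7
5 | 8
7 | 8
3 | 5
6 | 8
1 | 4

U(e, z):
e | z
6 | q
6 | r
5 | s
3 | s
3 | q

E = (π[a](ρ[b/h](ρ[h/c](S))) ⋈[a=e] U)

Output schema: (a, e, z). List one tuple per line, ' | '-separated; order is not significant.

Subexpression sizes:
  S → 6
  ρ[h/c](S) → 6
  ρ[b/h](ρ[h/c](S)) → 6
  π[a](ρ[b/h](ρ[h/c](S))) → 6
  U → 5
  (π[a](ρ[b/h](ρ[h/c](S))) ⋈[a=e] U) → 7

== RESULT ==
a | e | z
3 | 3 | q
3 | 3 | q
3 | 3 | s
3 | 3 | s
5 | 5 | s
6 | 6 | q
6 | 6 | r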